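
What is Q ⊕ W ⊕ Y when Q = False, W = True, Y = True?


Q = False, W = True, Y = True
Step 1: Q ⊕ W = False XOR True = True
Step 2: True ⊕ Y = True XOR True = False
XOR is true when an odd number of operands are true.

False


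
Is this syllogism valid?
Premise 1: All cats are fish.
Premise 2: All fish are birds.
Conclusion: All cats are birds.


Premise 1: All cats are fish.
Premise 2: All fish are birds.
Conclusion: All cats are birds.
Barbara syllogism (AAA-1): All A are B, All B are C → All A are C.
Middle term (fish) distributed in premise 2.

Valid


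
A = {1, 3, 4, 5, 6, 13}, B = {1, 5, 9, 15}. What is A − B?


A = {1, 3, 4, 5, 6, 13}
B = {1, 5, 9, 15}
Operation: difference A − B
In A but not B: 3, 4, 6, 13

{3, 4, 6, 13}


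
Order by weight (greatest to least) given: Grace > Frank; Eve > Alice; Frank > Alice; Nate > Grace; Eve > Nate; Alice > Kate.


Constraints: Grace > Frank; Eve > Alice; Frank > Alice; Nate > Grace; Eve > Nate; Alice > Kate
Method: at each step, the next-highest is the one remaining person who never appears on the smaller side of a constraint between remaining people.
  Step 1: remaining {Eve, Kate, Frank, Alice, Nate, Grace}; on the smaller side: {Kate, Frank, Alice, Nate, Grace} → Eve is next (Eve > Alice; Eve > Nate).
  Step 2: remaining {Kate, Frank, Alice, Nate, Grace}; on the smaller side: {Kate, Frank, Alice, Grace} → Nate is next (Nate > Grace).
  Step 3: remaining {Kate, Frank, Alice, Grace}; on the smaller side: {Kate, Frank, Alice} → Grace is next (Grace > Frank).
  Step 4: remaining {Kate, Frank, Alice}; on the smaller side: {Kate, Alice} → Frank is next (Frank > Alice).
  Step 5: remaining {Kate, Alice}; on the smaller side: {Kate} → Alice is next (Alice > Kate).
  Step 6: only Kate remains → lowest.
Final ranking (highest to lowest):

Eve > Nate > Grace > Frank > Alice > Kate


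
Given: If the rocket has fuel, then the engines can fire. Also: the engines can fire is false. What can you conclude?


Modus tollens: P → Q, ¬Q ⊢ ¬P
P: the rocket has fuel
Q: the engines can fire
We have P → Q and Q is false.
By modus tollens, P must be false.

It is not the case that the rocket has fuel


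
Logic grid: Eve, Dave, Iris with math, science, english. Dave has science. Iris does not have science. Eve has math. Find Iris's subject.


From clues:
  Dave → science
  Eve → math
By elimination, Iris gets the remaining.

english


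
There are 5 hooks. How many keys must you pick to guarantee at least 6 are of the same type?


Pigeonhole: to guarantee k in one of n categories, need (k-1)×n + 1.
k = 6, n = 5
Minimum = (6-1) × 5 + 1 = 5 × 5 + 1

26


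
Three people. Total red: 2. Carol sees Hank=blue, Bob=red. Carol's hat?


Total red = 2, seen red = 1
Own red = 2 - 1 = 1
Carol's hat is red.

red


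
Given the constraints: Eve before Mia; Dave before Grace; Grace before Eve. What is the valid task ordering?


Constraints: Eve before Mia; Dave before Grace; Grace before Eve
Method: repeatedly schedule the remaining task that has no remaining task required before it.
  Step 1: remaining {Dave, Eve, Mia, Grace}; every task except Dave still has a predecessor pending → schedule Dave.
  Step 2: remaining {Eve, Mia, Grace}; every task except Grace still has a predecessor pending → schedule Grace.
  Step 3: remaining {Eve, Mia}; every task except Eve still has a predecessor pending → schedule Eve.
  Step 4: only Mia remains → schedule Mia.
Resulting order:

Dave → Grace → Eve → Mia


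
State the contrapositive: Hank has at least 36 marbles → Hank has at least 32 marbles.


Original: If Hank has at least 36 marbles, then Hank has at least 32 marbles
Contrapositive: If ¬Q, then ¬P
Negate Q: not (Hank has at least 32 marbles)
Negate P: not (Hank has at least 36 marbles)

If not (Hank has at least 32 marbles), then not (Hank has at least 36 marbles).


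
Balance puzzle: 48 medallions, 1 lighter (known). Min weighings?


Each weighing has 3 outcomes (left heavy / balance / right heavy), so k weighings distinguish at most 3^k cases; splitting into three near-equal groups achieves this.
Need 3^k ≥ 48: 3^3 = 27 < 48 ≤ 3^4 = 81
k = ⌈log₃(48)⌉ = 4

4


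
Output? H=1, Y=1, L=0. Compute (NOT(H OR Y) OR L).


H OR Y = 1
NOT(1) = 0
0 OR 0 = 0

0


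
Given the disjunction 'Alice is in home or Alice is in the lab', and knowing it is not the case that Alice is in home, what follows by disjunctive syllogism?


Disjunctive syllogism: P ∨ Q, ¬P ⊢ Q
Disjunction: Alice is in home ∨ Alice is in the lab
We know it is not the case that Alice is in home.
By disjunctive syllogism, the other disjunct must be true.

Alice is in the lab


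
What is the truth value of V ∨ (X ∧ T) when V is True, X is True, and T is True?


V = True, X = True, T = True
Step 1: X ∧ T = True AND True = True
Step 2: V ∨ True = True OR True = True
AND evaluated first (higher precedence); then OR applied.

True


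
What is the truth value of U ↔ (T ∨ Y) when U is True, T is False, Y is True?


U = True, T = False, Y = True
Step 1: T ∨ Y = False OR True = True
Step 2: U ↔ (True): true when both sides have same truth value.
Result: True ↔ True = True

True


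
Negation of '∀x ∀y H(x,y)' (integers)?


Original: ∀x ∀y H(x,y)
Rule: ¬∀→∃, ¬∃→∀, negate predicate.
Negation: ∃x ∃y ¬H(x,y)

∃x ∃y ¬H(x,y)


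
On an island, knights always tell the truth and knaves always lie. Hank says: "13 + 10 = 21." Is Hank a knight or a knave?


Statement: "13 + 10 = 21."
Actual: 13 + 10 = 23
Claimed: 21
Statement is FALSE → Hank lies → Knave

Knave


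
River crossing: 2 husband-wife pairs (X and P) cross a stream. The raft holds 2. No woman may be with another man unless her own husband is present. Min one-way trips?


Label couples X and P.
1. WX+WP → (far: WX,WP; near: HX,HP)
2. WX ←   (far: WP; near: HX,HP,WX)
3. HX+HP → (far: HX,HP,WP; near: WX)
4. HX ←   (far: HP,WP; near: HX,WX)  — HX returns, since WX is alone on near bank
5. HX+WX → (far: all four; near: empty)
Every state respects the constraint.
Minimum trips = 5

5


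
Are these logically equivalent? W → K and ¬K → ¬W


Expression 1: W → K
Expression 2: ¬K → ¬W
Truth table (W K | Expr1 Expr2):
  T T |   T     T
  T F |   F     F
  F T |   T     T
  F F |   T     T
All 4 rows agree, so the expressions are logically equivalent.

Yes


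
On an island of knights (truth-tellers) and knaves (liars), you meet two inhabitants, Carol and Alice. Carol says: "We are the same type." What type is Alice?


Carol says: "We are the same type."
Case 1: Carol is a Knight (truth-teller)
  Statement is true → they ARE the same → Alice is also a Knight
Case 2: Carol is a Knave (liar)
  Statement is false → they are NOT the same → Alice is a Knight
In both cases, Alice is a Knight.

Knight


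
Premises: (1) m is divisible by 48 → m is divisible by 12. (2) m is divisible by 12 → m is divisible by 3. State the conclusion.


Hypothetical syllogism: P → Q, Q → R ⊢ P → R
Premise 1: m is divisible by 48 → m is divisible by 12
Premise 2: m is divisible by 12 → m is divisible by 3
Chain the implications: the middle term (m is divisible by 12) links the two.
Conclusion: If m is divisible by 48, then m is divisible by 3.

If m is divisible by 48, then m is divisible by 3.


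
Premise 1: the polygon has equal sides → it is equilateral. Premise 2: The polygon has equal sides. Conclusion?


Modus ponens: P → Q, P ⊢ Q
P: the polygon has equal sides
Q: it is equilateral
We have P → Q and P is true.
By modus ponens, Q must be true.

It is equilateral


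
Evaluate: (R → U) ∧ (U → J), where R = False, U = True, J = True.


R = False, U = True, J = True
Step 1: R → U is false only when R=True and U=False. Result: True
Step 2: U → J is false only when U=True and J=False. Result: True
Step 3: True ∧ True = True

True


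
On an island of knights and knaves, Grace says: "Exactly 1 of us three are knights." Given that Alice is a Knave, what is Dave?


Grace claims exactly 1 knights among Grace, Alice, Dave.
Given: Alice is a Knave.

Case 1: Grace is a Knight (tells truth)
  Then exactly 1 of the three are knights.
  Counting Grace, Alice: 1 knight(s) so far. Need 0 more → Dave = Knave.
Case 2: Grace is a Knave (lies)
  Then the count is NOT 1.
  If Dave = Knight, count = 1 = 1 → claim would be true, contradicts lie.
  If Dave = Knave, count = 0 ≠ 1 → lie confirmed ✓

Dave is a Knave.

Knave


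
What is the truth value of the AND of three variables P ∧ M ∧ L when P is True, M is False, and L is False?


P = True, M = False, L = False
Step 1: P ∧ M = True AND False = False
Step 2: (False) ∧ L = (False) AND False = False
AND is true only when ALL operands are true.

False


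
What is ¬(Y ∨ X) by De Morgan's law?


De Morgan's law: ¬(P ∨ Q) ≡ ¬P ∧ ¬Q
¬(Y ∨ X) = ¬Y ∧ ¬X

¬Y ∧ ¬X


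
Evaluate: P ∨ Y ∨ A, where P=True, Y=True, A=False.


P = True, Y = True, A = False
Expression: P ∨ Y ∨ A
Step 1: P ∨ Y = True OR True = True
Step 2: (True) ∨ A = True OR False = True

True


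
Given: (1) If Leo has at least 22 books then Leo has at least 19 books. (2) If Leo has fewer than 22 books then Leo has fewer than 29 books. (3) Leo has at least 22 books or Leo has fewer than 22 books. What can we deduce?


Constructive dilemma: (P → Q) ∧ (R → S), P ∨ R ⊢ Q ∨ S
Premise 1: Leo has at least 22 books → Leo has at least 19 books
Premise 2: Leo has fewer than 22 books → Leo has fewer than 29 books
Premise 3: Leo has at least 22 books ∨ Leo has fewer than 22 books
Case 1: Assuming Leo has at least 22 books, then by Premise 1, Leo has at least 19 books.
Case 2: Assuming Leo has fewer than 22 books, then by Premise 2, Leo has fewer than 29 books.
Since one of Leo has at least 22 books or Leo has fewer than 22 books must hold, we get Leo has at least 19 books or Leo has fewer than 29 books.

Leo has at least 19 books or Leo has fewer than 29 books.


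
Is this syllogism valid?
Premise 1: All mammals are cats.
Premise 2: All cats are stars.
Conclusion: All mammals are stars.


Premise 1: All mammals are cats.
Premise 2: All cats are stars.
Conclusion: All mammals are stars.
Barbara syllogism (AAA-1): All A are B, All B are C → All A are C.
Middle term (cats) distributed in premise 2.

Valid


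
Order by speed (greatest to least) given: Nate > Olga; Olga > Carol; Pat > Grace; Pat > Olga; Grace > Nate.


Constraints: Nate > Olga; Olga > Carol; Pat > Grace; Pat > Olga; Grace > Nate
Method: at each step, the next-highest is the one remaining person who never appears on the smaller side of a constraint between remaining people.
  Step 1: remaining {Olga, Pat, Carol, Grace, Nate}; on the smaller side: {Olga, Carol, Grace, Nate} → Pat is next (Pat > Grace; Pat > Olga).
  Step 2: remaining {Olga, Carol, Grace, Nate}; on the smaller side: {Olga, Carol, Nate} → Grace is next (Grace > Nate).
  Step 3: remaining {Olga, Carol, Nate}; on the smaller side: {Olga, Carol} → Nate is next (Nate > Olga).
  Step 4: remaining {Olga, Carol}; on the smaller side: {Carol} → Olga is next (Olga > Carol).
  Step 5: only Carol remains → lowest.
Final ranking (highest to lowest):

Pat > Grace > Nate > Olga > Carol


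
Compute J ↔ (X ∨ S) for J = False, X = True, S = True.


J = False, X = True, S = True
Step 1: X ∨ S = True OR True = True
Step 2: J ↔ (True): true when both sides have same truth value.
Result: False ↔ True = False

False


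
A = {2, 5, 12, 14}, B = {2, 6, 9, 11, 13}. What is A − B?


A = {2, 5, 12, 14}
B = {2, 6, 9, 11, 13}
Operation: difference A − B
In A but not B: 5, 12, 14

{5, 12, 14}


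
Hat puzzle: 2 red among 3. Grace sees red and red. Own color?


Total red = 2, seen red = 2
Own red = 2 - 2 = 0
Grace's hat is blue.

blue


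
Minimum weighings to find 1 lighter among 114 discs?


Each weighing has 3 outcomes (left heavy / balance / right heavy), so k weighings distinguish at most 3^k cases; splitting into three near-equal groups achieves this.
Need 3^k ≥ 114: 3^4 = 81 < 114 ≤ 3^5 = 243
k = ⌈log₃(114)⌉ = 5

5


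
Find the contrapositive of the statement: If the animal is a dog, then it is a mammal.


Original: If the animal is a dog, then it is a mammal
Contrapositive: If ¬Q, then ¬P
Negate Q: not (it is a mammal)
Negate P: not (the animal is a dog)

If not (it is a mammal), then not (the animal is a dog).


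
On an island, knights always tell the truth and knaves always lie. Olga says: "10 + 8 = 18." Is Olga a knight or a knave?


Statement: "10 + 8 = 18."
Actual: 10 + 8 = 18
Claimed: 18
Statement is TRUE → Olga tells the truth → Knight

Knight


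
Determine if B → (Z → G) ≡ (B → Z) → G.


Expression 1: B → (Z → G)
Expression 2: (B → Z) → G
Truth table (B Z G | Expr1 Expr2):
  T T T |   T     T
  T T F |   F     F
  T F T |   T     T
  T F F |   T     T
  F T T |   T     T
  F T F |   T     F   ← differ
  F F T |   T     T
  F F F |   T     F   ← differ
Counterexample: B=F, Z=T, G=F gives Expr1 = T but Expr2 = F, so the expressions are NOT logically equivalent.

No


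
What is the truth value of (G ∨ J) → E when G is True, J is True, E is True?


G = True, J = True, E = True
Step 1: G ∨ J = True OR True = True
Step 2: (True) → E: false only when antecedent=True and E=False.
Result: True

True


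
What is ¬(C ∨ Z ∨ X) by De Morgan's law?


De Morgan's law: ¬(P ∨ Q ∨ R) ≡ ¬P ∧ ¬Q ∧ ¬R
¬(C ∨ Z ∨ X) = ¬C ∧ ¬Z ∧ ¬X

¬C ∧ ¬Z ∧ ¬X


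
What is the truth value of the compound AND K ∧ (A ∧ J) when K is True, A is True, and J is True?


K = True, A = True, J = True
Step 1: A ∧ J = True AND True = True
Step 2: K ∧ True = True AND True = True
AND is true only when ALL operands are true.

True


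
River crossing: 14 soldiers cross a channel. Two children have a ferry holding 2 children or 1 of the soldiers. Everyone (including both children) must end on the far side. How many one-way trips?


Per crossing of one of the soldiers: children→, one←, one of the soldiers→, one← = 4 trips
14 × 4 = 56, + 1 final children→ = 57
Minimum trips = 57

57


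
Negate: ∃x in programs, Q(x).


Original: ∃x Q(x)
Rule: ¬∀→∃, ¬∃→∀, negate predicate.
Negation: ∀x ¬Q(x)

∀x ¬Q(x)


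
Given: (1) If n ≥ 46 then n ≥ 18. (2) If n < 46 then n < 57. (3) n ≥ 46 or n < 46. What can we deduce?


Constructive dilemma: (P → Q) ∧ (R → S), P ∨ R ⊢ Q ∨ S
Premise 1: n ≥ 46 → n ≥ 18
Premise 2: n < 46 → n < 57
Premise 3: n ≥ 46 ∨ n < 46
Case 1: Assuming n ≥ 46, then by Premise 1, n ≥ 18.
Case 2: Assuming n < 46, then by Premise 2, n < 57.
Since one of n ≥ 46 or n < 46 must hold, we get n ≥ 18 or n < 57.

n ≥ 18 or n < 57.


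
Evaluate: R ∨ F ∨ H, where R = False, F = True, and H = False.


R = False, F = True, H = False
Step 1: R ∨ F = False OR True = True
Step 2: True ∨ H = True OR False = True
OR is true when at least one operand is true.

True


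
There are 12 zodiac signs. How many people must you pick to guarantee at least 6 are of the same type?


Pigeonhole: to guarantee k in one of n categories, need (k-1)×n + 1.
k = 6, n = 12
Minimum = (6-1) × 12 + 1 = 5 × 12 + 1

61


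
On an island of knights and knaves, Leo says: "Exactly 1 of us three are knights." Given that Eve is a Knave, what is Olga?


Leo claims exactly 1 knights among Leo, Eve, Olga.
Given: Eve is a Knave.

Case 1: Leo is a Knight (tells truth)
  Then exactly 1 of the three are knights.
  Counting Leo, Eve: 1 knight(s) so far. Need 0 more → Olga = Knave.
Case 2: Leo is a Knave (lies)
  Then the count is NOT 1.
  If Olga = Knight, count = 1 = 1 → claim would be true, contradicts lie.
  If Olga = Knave, count = 0 ≠ 1 → lie confirmed ✓

Olga is a Knave.

Knave


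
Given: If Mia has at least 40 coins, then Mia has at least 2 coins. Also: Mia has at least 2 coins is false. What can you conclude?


Modus tollens: P → Q, ¬Q ⊢ ¬P
P: Mia has at least 40 coins
Q: Mia has at least 2 coins
We have P → Q and Q is false.
By modus tollens, P must be false.

It is not the case that Mia has at least 40 coins


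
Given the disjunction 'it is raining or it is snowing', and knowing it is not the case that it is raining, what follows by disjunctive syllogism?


Disjunctive syllogism: P ∨ Q, ¬P ⊢ Q
Disjunction: it is raining ∨ it is snowing
We know it is not the case that it is raining.
By disjunctive syllogism, the other disjunct must be true.

It is snowing


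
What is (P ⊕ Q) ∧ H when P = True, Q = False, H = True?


P = True, Q = False, H = True
Step 1: P ⊕ Q = True XOR False = True
Step 2: True ∧ H = True AND True = True
XOR true when exactly one of P,Q is true; then AND with H.

True


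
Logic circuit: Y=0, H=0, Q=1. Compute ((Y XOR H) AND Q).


Y XOR H = 0^0 = 0
0 AND 1 = 0

0


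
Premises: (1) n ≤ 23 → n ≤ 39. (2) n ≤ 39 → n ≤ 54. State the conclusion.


Hypothetical syllogism: P → Q, Q → R ⊢ P → R
Premise 1: n ≤ 23 → n ≤ 39
Premise 2: n ≤ 39 → n ≤ 54
Chain the implications: the middle term (n ≤ 39) links the two.
Conclusion: If n ≤ 23, then n ≤ 54.

If n ≤ 23, then n ≤ 54.


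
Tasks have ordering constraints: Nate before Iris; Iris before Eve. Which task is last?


Constraints: Nate before Iris; Iris before Eve
The last task can have nothing scheduled after it, so it must never appear on the left of a 'before'.
Tasks appearing before some other task: Nate, Iris.
The only task not in that list is Eve → it is last.

Eve


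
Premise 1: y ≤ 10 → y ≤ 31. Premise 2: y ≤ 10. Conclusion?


Modus ponens: P → Q, P ⊢ Q
P: y ≤ 10
Q: y ≤ 31
We have P → Q and P is true.
By modus ponens, Q must be true.

y ≤ 31


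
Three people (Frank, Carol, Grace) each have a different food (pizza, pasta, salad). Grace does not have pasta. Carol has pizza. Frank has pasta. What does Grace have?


From clues:
  Carol → pizza
  Frank → pasta
By elimination, Grace gets the remaining.

salad


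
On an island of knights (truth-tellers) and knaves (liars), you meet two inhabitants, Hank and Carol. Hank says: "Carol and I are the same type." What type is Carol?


Hank says: "Carol and I are the same type."
Case 1: Hank is a Knight (truth-teller)
  Statement is true → they ARE the same → Carol is also a Knight
Case 2: Hank is a Knave (liar)
  Statement is false → they are NOT the same → Carol is a Knight
In both cases, Carol is a Knight.

Knight


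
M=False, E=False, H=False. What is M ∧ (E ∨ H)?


M = False, E = False, H = False
Expression: M ∧ (E ∨ H)
Step 1: E ∨ H = False OR False = False
Step 2: M ∧ (False) = False AND False = False

False


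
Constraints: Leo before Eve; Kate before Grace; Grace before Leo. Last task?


Constraints: Leo before Eve; Kate before Grace; Grace before Leo
The last task can have nothing scheduled after it, so it must never appear on the left of a 'before'.
Tasks appearing before some other task: Leo, Kate, Grace.
The only task not in that list is Eve → it is last.

Eve


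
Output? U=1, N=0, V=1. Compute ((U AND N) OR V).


U AND N = 1&0 = 0
0 OR 1 = 1

1


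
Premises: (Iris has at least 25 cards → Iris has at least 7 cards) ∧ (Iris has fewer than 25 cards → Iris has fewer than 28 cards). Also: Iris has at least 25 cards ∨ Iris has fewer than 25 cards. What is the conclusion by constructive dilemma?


Constructive dilemma: (P → Q) ∧ (R → S), P ∨ R ⊢ Q ∨ S
Premise 1: Iris has at least 25 cards → Iris has at least 7 cards
Premise 2: Iris has fewer than 25 cards → Iris has fewer than 28 cards
Premise 3: Iris has at least 25 cards ∨ Iris has fewer than 25 cards
Case 1: Assuming Iris has at least 25 cards, then by Premise 1, Iris has at least 7 cards.
Case 2: Assuming Iris has fewer than 25 cards, then by Premise 2, Iris has fewer than 28 cards.
Since one of Iris has at least 25 cards or Iris has fewer than 25 cards must hold, we get Iris has at least 7 cards or Iris has fewer than 28 cards.

Iris has at least 7 cards or Iris has fewer than 28 cards.


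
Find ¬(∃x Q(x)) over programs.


Original: ∃x Q(x)
Rule: ¬∀→∃, ¬∃→∀, negate predicate.
Negation: ∀x ¬Q(x)

∀x ¬Q(x)


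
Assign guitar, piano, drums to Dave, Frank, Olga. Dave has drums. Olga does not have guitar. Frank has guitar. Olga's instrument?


From clues:
  Frank → guitar
  Dave → drums
By elimination, Olga gets the remaining.

piano


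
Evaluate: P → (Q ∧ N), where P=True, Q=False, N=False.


P = True, Q = False, N = False
Expression: P → (Q ∧ N)
Step 1: Q ∧ N = False AND False = False
Step 2: P → (False) = True → False = False

False


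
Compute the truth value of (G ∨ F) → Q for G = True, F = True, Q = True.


G = True, F = True, Q = True
Step 1: G ∨ F = True OR True = True
Step 2: (True) → Q: false only when antecedent=True and Q=False.
Result: True

True


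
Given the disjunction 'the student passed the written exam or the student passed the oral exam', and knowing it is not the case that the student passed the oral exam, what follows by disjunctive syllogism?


Disjunctive syllogism: P ∨ Q, ¬P ⊢ Q
Disjunction: the student passed the written exam ∨ the student passed the oral exam
We know it is not the case that the student passed the oral exam.
By disjunctive syllogism, the other disjunct must be true.

The student passed the written exam


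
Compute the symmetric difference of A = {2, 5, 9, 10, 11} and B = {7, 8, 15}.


A = {2, 5, 9, 10, 11}
B = {7, 8, 15}
Operation: symmetric difference
In A only: [2, 5, 9, 10, 11], in B only: [7, 8, 15]

{2, 5, 7, 8, 9, 10, 11, 15}


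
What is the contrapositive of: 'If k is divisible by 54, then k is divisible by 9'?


Original: If k is divisible by 54, then k is divisible by 9
Contrapositive: If ¬Q, then ¬P
Negate Q: not (k is divisible by 9)
Negate P: not (k is divisible by 54)

If not (k is divisible by 9), then not (k is divisible by 54).


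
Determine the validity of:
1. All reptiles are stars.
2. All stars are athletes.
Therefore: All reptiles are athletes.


Premise 1: All reptiles are stars.
Premise 2: All stars are athletes.
Conclusion: All reptiles are athletes.
Barbara syllogism (AAA-1): All A are B, All B are C → All A are C.
Middle term (stars) distributed in premise 2.

Valid


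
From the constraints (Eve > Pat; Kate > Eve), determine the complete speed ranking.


Constraints: Eve > Pat; Kate > Eve
Method: at each step, the next-highest is the one remaining person who never appears on the smaller side of a constraint between remaining people.
  Step 1: remaining {Kate, Eve, Pat}; on the smaller side: {Eve, Pat} → Kate is next (Kate > Eve).
  Step 2: remaining {Eve, Pat}; on the smaller side: {Pat} → Eve is next (Eve > Pat).
  Step 3: only Pat remains → lowest.
Final ranking (highest to lowest):

Kate > Eve > Pat


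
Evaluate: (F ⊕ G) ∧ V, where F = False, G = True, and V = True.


F = False, G = True, V = True
Step 1: F ⊕ G = False XOR True = True
Step 2: True ∧ V = True AND True = True
XOR true when exactly one of F,G is true; then AND with V.

True


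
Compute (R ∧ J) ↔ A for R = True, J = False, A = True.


R = True, J = False, A = True
Step 1: R ∧ J = True AND False = False
Step 2: (False) ↔ A: true when both sides have same truth value.
Result: False ↔ True = False

False


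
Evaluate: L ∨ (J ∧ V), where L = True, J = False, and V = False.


L = True, J = False, V = False
Step 1: J ∧ V = False AND False = False
Step 2: L ∨ False = True OR False = True
AND evaluated first (higher precedence); then OR applied.

True


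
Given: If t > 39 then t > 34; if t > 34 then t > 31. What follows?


Hypothetical syllogism: P → Q, Q → R ⊢ P → R
Premise 1: t > 39 → t > 34
Premise 2: t > 34 → t > 31
Chain the implications: the middle term (t > 34) links the two.
Conclusion: If t > 39, then t > 31.

If t > 39, then t > 31.


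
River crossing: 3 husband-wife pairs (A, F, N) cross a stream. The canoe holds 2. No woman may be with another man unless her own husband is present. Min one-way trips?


Label couples A, F, N (H = husband, W = wife).
Counting alone: 6 people, the canoe carries 2 and someone must bring it back, so each round trip nets at most +1 on the far side until the last crossing → at least 9 trips. The jealousy constraint makes 9 impossible; the shortest valid schedule has 11:
1. WA+WF →  (far: WA,WF; near: HA,HF,HN,WN)
2. WA ←       (far: WF; near: HA,HF,HN,WA,WN)
3. WA+WN →  (far: WA,WF,WN; near: HA,HF,HN)
4. WA ←       (far: WF,WN; near: HA,HF,HN,WA)
5. HF+HN →  (far: HF,WF,HN,WN; near: HA,WA)
6. HF+WF ←  (far: HN,WN; near: HA,WA,HF,WF)
7. HA+HF →  (far: HA,HF,HN,WN; near: WA,WF)
8. WN ←       (far: HA,HF,HN; near: WA,WF,WN)
9. WA+WF →  (far: HA,WA,HF,WF,HN; near: WN)
10. HN ←      (far: HA,WA,HF,WF; near: HN,WN)
11. HN+WN → (far: all six; near: empty)
In every state each wife is either with her husband or with no other man.
Minimum trips = 11

11


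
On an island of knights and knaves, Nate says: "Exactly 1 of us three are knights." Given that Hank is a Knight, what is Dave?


Nate claims exactly 1 knights among Nate, Hank, Dave.
Given: Hank is a Knight.

Case 1: Nate is a Knight (tells truth)
  Then exactly 1 of the three are knights.
  Counting Nate, Hank: 2 knight(s) so far. Need -1 more → impossible.
Case 2: Nate is a Knave (lies)
  Then the count is NOT 1.
  If Dave = Knave, count = 1 = 1 → claim would be true, contradicts lie.
  If Dave = Knight, count = 2 ≠ 1 → lie confirmed ✓

Dave is a Knight.

Knight


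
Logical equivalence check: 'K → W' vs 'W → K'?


Expression 1: K → W
Expression 2: W → K
Truth table (K W | Expr1 Expr2):
  T T |   T     T
  T F |   F     T   ← differ
  F T |   T     F   ← differ
  F F |   T     T
Counterexample: K=T, W=F gives Expr1 = F but Expr2 = T, so the expressions are NOT logically equivalent.

No


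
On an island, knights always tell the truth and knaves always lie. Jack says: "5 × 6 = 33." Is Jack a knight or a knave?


Statement: "5 × 6 = 33."
Actual: 5 × 6 = 30
Claimed: 33
Statement is FALSE → Jack lies → Knave

Knave


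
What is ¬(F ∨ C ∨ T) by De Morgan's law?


De Morgan's law: ¬(P ∨ Q ∨ R) ≡ ¬P ∧ ¬Q ∧ ¬R
¬(F ∨ C ∨ T) = ¬F ∧ ¬C ∧ ¬T

¬F ∧ ¬C ∧ ¬T


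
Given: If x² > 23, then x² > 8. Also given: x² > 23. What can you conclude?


Modus ponens: P → Q, P ⊢ Q
P: x² > 23
Q: x² > 8
We have P → Q and P is true.
By modus ponens, Q must be true.

x² > 8


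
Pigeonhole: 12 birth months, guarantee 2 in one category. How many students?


Pigeonhole: to guarantee k in one of n categories, need (k-1)×n + 1.
k = 2, n = 12
Minimum = (2-1) × 12 + 1 = 1 × 12 + 1

13


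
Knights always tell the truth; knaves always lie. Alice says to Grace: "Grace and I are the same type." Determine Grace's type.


Alice says: "Grace and I are the same type."
Case 1: Alice is a Knight (truth-teller)
  Statement is true → they ARE the same → Grace is also a Knight
Case 2: Alice is a Knave (liar)
  Statement is false → they are NOT the same → Grace is a Knight
In both cases, Grace is a Knight.

Knight


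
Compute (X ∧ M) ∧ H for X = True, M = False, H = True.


X = True, M = False, H = True
Step 1: X ∧ M = True AND False = False
Step 2: False ∧ H = False AND True = False
AND is true only when ALL operands are true.

False


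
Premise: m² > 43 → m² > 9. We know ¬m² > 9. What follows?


Modus tollens: P → Q, ¬Q ⊢ ¬P
P: m² > 43
Q: m² > 9
We have P → Q and Q is false.
By modus tollens, P must be false.

It is not the case that m² > 43


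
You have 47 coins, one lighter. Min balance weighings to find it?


Each weighing has 3 outcomes (left heavy / balance / right heavy), so k weighings distinguish at most 3^k cases; splitting into three near-equal groups achieves this.
Need 3^k ≥ 47: 3^3 = 27 < 47 ≤ 3^4 = 81
k = ⌈log₃(47)⌉ = 4

4


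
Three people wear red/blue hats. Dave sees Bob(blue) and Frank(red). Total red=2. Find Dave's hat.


Total red = 2, seen red = 1
Own red = 2 - 1 = 1
Dave's hat is red.

red


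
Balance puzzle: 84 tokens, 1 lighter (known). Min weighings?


Each weighing has 3 outcomes (left heavy / balance / right heavy), so k weighings distinguish at most 3^k cases; splitting into three near-equal groups achieves this.
Need 3^k ≥ 84: 3^4 = 81 < 84 ≤ 3^5 = 243
k = ⌈log₃(84)⌉ = 5

5


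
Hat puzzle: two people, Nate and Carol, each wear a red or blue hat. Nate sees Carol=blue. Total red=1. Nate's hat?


Total red = 1, Carol = blue
Red accounted for: 0
Remaining for Nate: 1
Nate's hat is red.

red


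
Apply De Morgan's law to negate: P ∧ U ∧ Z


De Morgan's law: ¬(P ∧ Q ∧ R) ≡ ¬P ∨ ¬Q ∨ ¬R
¬(P ∧ U ∧ Z) = ¬P ∨ ¬U ∨ ¬Z

¬P ∨ ¬U ∨ ¬Z


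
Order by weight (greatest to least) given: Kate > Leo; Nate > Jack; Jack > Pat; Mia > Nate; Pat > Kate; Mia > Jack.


Constraints: Kate > Leo; Nate > Jack; Jack > Pat; Mia > Nate; Pat > Kate; Mia > Jack
Method: at each step, the next-highest is the one remaining person who never appears on the smaller side of a constraint between remaining people.
  Step 1: remaining {Nate, Pat, Jack, Kate, Mia, Leo}; on the smaller side: {Nate, Pat, Jack, Kate, Leo} → Mia is next (Mia > Nate; Mia > Jack).
  Step 2: remaining {Nate, Pat, Jack, Kate, Leo}; on the smaller side: {Pat, Jack, Kate, Leo} → Nate is next (Nate > Jack).
  Step 3: remaining {Pat, Jack, Kate, Leo}; on the smaller side: {Pat, Kate, Leo} → Jack is next (Jack > Pat).
  Step 4: remaining {Pat, Kate, Leo}; on the smaller side: {Kate, Leo} → Pat is next (Pat > Kate).
  Step 5: remaining {Kate, Leo}; on the smaller side: {Leo} → Kate is next (Kate > Leo).
  Step 6: only Leo remains → lowest.
Final ranking (highest to lowest):

Mia > Nate > Jack > Pat > Kate > Leo


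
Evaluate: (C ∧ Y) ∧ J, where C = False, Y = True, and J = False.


C = False, Y = True, J = False
Step 1: C ∧ Y = False AND True = False
Step 2: False ∧ J = False AND False = False
AND is true only when ALL operands are true.

False


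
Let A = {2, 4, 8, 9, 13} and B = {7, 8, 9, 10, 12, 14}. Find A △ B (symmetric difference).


A = {2, 4, 8, 9, 13}
B = {7, 8, 9, 10, 12, 14}
Operation: symmetric difference
In A only: [2, 4, 13], in B only: [7, 10, 12, 14]

{2, 4, 7, 10, 12, 13, 14}


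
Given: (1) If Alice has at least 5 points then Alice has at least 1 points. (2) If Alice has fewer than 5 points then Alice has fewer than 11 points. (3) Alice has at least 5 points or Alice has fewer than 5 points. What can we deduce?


Constructive dilemma: (P → Q) ∧ (R → S), P ∨ R ⊢ Q ∨ S
Premise 1: Alice has at least 5 points → Alice has at least 1 points
Premise 2: Alice has fewer than 5 points → Alice has fewer than 11 points
Premise 3: Alice has at least 5 points ∨ Alice has fewer than 5 points
Case 1: Assuming Alice has at least 5 points, then by Premise 1, Alice has at least 1 points.
Case 2: Assuming Alice has fewer than 5 points, then by Premise 2, Alice has fewer than 11 points.
Since one of Alice has at least 5 points or Alice has fewer than 5 points must hold, we get Alice has at least 1 points or Alice has fewer than 11 points.

Alice has at least 1 points or Alice has fewer than 11 points.


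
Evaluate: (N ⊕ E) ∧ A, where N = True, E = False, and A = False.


N = True, E = False, A = False
Step 1: N ⊕ E = True XOR False = True
Step 2: True ∧ A = True AND False = False
XOR true when exactly one of N,E is true; then AND with A.

False


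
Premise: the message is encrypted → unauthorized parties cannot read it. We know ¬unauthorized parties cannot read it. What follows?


Modus tollens: P → Q, ¬Q ⊢ ¬P
P: the message is encrypted
Q: unauthorized parties cannot read it
We have P → Q and Q is false.
By modus tollens, P must be false.

It is not the case that the message is encrypted


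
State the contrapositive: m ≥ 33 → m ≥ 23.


Original: If m ≥ 33, then m ≥ 23
Contrapositive: If ¬Q, then ¬P
Negate Q: not (m ≥ 23)
Negate P: not (m ≥ 33)

If not (m ≥ 23), then not (m ≥ 33).


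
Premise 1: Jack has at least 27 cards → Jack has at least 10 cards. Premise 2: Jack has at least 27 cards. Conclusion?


Modus ponens: P → Q, P ⊢ Q
P: Jack has at least 27 cards
Q: Jack has at least 10 cards
We have P → Q and P is true.
By modus ponens, Q must be true.

Jack has at least 10 cards


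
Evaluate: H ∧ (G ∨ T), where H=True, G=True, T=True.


H = True, G = True, T = True
Expression: H ∧ (G ∨ T)
Step 1: G ∨ T = True OR True = True
Step 2: H ∧ (True) = True AND True = True

True


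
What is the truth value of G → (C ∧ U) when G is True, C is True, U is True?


G = True, C = True, U = True
Step 1: C ∧ U = True AND True = True
Step 2: G → (True): false only when G=True and consequent=False.
Result: True

True


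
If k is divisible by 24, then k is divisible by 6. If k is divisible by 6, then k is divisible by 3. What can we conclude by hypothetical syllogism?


Hypothetical syllogism: P → Q, Q → R ⊢ P → R
Premise 1: k is divisible by 24 → k is divisible by 6
Premise 2: k is divisible by 6 → k is divisible by 3
Chain the implications: the middle term (k is divisible by 6) links the two.
Conclusion: If k is divisible by 24, then k is divisible by 3.

If k is divisible by 24, then k is divisible by 3.


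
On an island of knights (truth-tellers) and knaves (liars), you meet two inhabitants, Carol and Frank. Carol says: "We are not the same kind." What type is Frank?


Carol says: "We are not the same kind."
Case 1: Carol is a Knight (truth-teller)
  Statement is true → they ARE different → Frank is a Knave
Case 2: Carol is a Knave (liar)
  Statement is false → they are NOT different → Frank is a Knave
In both cases, Frank is a Knave.

Knave


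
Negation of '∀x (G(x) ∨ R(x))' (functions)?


Original: ∀x (G(x) ∨ R(x))
Rule: ¬∀→∃, ¬∃→∀, negate predicate.
Negation: ∃x (¬G(x) ∧ ¬R(x))

∃x (¬G(x) ∧ ¬R(x))


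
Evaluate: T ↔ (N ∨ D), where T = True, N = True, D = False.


T = True, N = True, D = False
Step 1: N ∨ D = True OR False = True
Step 2: T ↔ (True): true when both sides have same truth value.
Result: True ↔ True = True

True


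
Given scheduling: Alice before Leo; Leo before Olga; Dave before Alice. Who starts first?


Constraints: Alice before Leo; Leo before Olga; Dave before Alice
The first task can have nothing scheduled before it, so it must never appear on the right of a 'before'.
Tasks appearing after some 'before': Leo, Olga, Alice.
The only task not in that list is Dave → it is first.

Dave


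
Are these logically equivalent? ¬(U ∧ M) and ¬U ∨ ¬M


Expression 1: ¬(U ∧ M)
Expression 2: ¬U ∨ ¬M
Truth table (U M | Expr1 Expr2):
  T T |   F     F
  T F |   T     T
  F T |   T     T
  F F |   T     T
All 4 rows agree, so the expressions are logically equivalent.

Yes


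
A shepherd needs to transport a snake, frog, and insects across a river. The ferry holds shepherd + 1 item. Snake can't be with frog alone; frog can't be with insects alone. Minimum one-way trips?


1. shepherd+frog → 2. shepherd ← 3. shepherd+snake → 4. shepherd+frog ← 5. shepherd+insects → 6. shepherd ← 7. shepherd+frog →
Minimum trips = 7

7


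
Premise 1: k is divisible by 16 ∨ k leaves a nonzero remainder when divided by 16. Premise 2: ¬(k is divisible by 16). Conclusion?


Disjunctive syllogism: P ∨ Q, ¬P ⊢ Q
Disjunction: k is divisible by 16 ∨ k leaves a nonzero remainder when divided by 16
We know it is not the case that k is divisible by 16.
By disjunctive syllogism, the other disjunct must be true.

k leaves a nonzero remainder when divided by 16


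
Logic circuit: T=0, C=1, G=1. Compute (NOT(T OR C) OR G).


T OR C = 1
NOT(1) = 0
0 OR 1 = 1

1


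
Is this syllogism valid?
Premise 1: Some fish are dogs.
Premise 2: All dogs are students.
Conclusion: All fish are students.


Premise 1: Some fish are dogs.
Premise 2: All dogs are students.
Conclusion: All fish are students.
Fallacy: illicit minor. The minor term (fish) is distributed in the conclusion ('All fish ...') but undistributed in its premise ('Some fish are dogs' doesn't cover all fish).
Only 'Some fish are students' follows, not 'All'.

Invalid


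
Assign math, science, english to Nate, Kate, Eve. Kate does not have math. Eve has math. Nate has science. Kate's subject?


From clues:
  Eve → math
  Nate → science
By elimination, Kate gets the remaining.

english


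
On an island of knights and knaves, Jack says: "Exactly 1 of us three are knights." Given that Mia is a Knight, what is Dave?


Jack claims exactly 1 knights among Jack, Mia, Dave.
Given: Mia is a Knight.

Case 1: Jack is a Knight (tells truth)
  Then exactly 1 of the three are knights.
  Counting Jack, Mia: 2 knight(s) so far. Need -1 more → impossible.
Case 2: Jack is a Knave (lies)
  Then the count is NOT 1.
  If Dave = Knave, count = 1 = 1 → claim would be true, contradicts lie.
  If Dave = Knight, count = 2 ≠ 1 → lie confirmed ✓

Dave is a Knight.

Knight


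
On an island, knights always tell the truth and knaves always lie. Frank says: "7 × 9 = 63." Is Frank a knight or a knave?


Statement: "7 × 9 = 63."
Actual: 7 × 9 = 63
Claimed: 63
Statement is TRUE → Frank tells the truth → Knight

Knight


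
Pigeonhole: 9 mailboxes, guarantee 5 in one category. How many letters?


Pigeonhole: to guarantee k in one of n categories, need (k-1)×n + 1.
k = 5, n = 9
Minimum = (5-1) × 9 + 1 = 4 × 9 + 1

37


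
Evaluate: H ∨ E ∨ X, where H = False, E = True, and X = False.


H = False, E = True, X = False
Step 1: H ∨ E = False OR True = True
Step 2: True ∨ X = True OR False = True
OR is true when at least one operand is true.

True


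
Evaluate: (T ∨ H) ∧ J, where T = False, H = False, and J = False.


T = False, H = False, J = False
Step 1: T ∨ H = False OR False = False
Step 2: False ∧ J = False AND False = False
OR is true when at least one operand is true; AND requires both.

False


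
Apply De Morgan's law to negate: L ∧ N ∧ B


De Morgan's law: ¬(P ∧ Q ∧ R) ≡ ¬P ∨ ¬Q ∨ ¬R
¬(L ∧ N ∧ B) = ¬L ∨ ¬N ∨ ¬B

¬L ∨ ¬N ∨ ¬B


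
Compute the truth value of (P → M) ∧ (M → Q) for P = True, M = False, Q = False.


P = True, M = False, Q = False
Step 1: P → M is false only when P=True and M=False. Result: False
Step 2: M → Q is false only when M=True and Q=False. Result: True
Step 3: False ∧ True = False

False


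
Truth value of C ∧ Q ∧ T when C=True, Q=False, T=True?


C = True, Q = False, T = True
Expression: C ∧ Q ∧ T
Step 1: C ∧ Q = True AND False = False
Step 2: (False) ∧ T = False AND True = False

False


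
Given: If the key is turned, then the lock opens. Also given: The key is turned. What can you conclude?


Modus ponens: P → Q, P ⊢ Q
P: the key is turned
Q: the lock opens
We have P → Q and P is true.
By modus ponens, Q must be true.

The lock opens


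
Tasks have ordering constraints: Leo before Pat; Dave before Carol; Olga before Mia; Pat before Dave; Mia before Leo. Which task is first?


Constraints: Leo before Pat; Dave before Carol; Olga before Mia; Pat before Dave; Mia before Leo
The first task can have nothing scheduled before it, so it must never appear on the right of a 'before'.
Tasks appearing after some 'before': Pat, Carol, Mia, Dave, Leo.
The only task not in that list is Olga → it is first.

Olga
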